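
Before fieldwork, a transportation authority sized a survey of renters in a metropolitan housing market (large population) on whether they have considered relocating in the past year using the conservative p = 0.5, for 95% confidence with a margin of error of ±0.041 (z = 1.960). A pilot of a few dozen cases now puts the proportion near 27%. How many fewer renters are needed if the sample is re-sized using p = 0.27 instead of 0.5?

121

Conservative (p = 0.5): n = 1.960² × 0.25 / 0.041² ≈ 571.33 → 572.
Using p = 0.27: p(1−p) = 0.1971, so n = 1.960² × 0.1971 / 0.041² ≈ 450.43 → 451.
Reduction: 572 − 451 = 121.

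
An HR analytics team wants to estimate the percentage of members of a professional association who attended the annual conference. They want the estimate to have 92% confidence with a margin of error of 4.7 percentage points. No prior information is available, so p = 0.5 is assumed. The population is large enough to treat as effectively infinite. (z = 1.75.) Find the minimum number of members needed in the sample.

347

With p = 0.5, p(1−p) = 0.25.
n = z²·p(1−p)/E² = 1.75² × 0.2500 / 0.047² = 3.0625 × 0.2500 / 0.002209 ≈ 346.59.
Rounding up gives n = 347.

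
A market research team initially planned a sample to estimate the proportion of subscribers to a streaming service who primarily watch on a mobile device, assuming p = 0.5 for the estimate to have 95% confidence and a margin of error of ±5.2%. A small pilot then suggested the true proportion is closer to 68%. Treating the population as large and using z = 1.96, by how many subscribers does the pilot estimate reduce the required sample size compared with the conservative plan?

46

Conservative (p = 0.5): n = 1.96² × 0.25 / 0.052² ≈ 355.18 → 356.
Using p = 0.68: p(1−p) = 0.2176, so n = 1.96² × 0.2176 / 0.052² ≈ 309.15 → 310.
Reduction: 356 − 310 = 46.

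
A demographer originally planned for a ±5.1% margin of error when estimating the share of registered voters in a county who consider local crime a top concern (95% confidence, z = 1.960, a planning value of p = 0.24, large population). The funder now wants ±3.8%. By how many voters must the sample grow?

At ±5.1%: n = 1.960² × 0.1824 / 0.051² ≈ 269.40 → 270.
At ±3.8%: n = 1.960² × 0.1824 / 0.038² ≈ 485.25 → 486.
Additional respondents: 486 − 270 = 216.

216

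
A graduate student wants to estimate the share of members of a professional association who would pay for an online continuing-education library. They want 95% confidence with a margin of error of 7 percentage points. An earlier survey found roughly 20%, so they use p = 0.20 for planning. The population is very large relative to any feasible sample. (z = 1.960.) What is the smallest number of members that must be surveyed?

With p = 0.20, p(1−p) = 0.1600.
n = z²·p(1−p)/E² = 1.960² × 0.1600 / 0.070² = 3.8416 × 0.1600 / 0.004900 ≈ 125.44.
Rounding up gives n = 126.

126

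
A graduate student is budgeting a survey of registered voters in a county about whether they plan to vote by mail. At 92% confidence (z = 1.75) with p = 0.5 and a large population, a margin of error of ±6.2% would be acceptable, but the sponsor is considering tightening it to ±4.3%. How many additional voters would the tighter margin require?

At ±6.2%: n = 1.75² × 0.2500 / 0.062² ≈ 199.17 → 200.
At ±4.3%: n = 1.75² × 0.2500 / 0.043² ≈ 414.08 → 415.
Additional respondents: 415 − 200 = 215.

215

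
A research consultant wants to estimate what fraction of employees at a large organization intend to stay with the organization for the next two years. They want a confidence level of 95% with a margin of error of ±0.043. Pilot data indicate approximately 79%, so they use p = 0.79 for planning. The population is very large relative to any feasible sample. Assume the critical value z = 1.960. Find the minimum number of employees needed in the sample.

With p = 0.79, p(1−p) = 0.1659.
n = z²·p(1−p)/E² = 1.960² × 0.1659 / 0.043² = 3.8416 × 0.1659 / 0.001849 ≈ 344.68.
Rounding up gives n = 345.

345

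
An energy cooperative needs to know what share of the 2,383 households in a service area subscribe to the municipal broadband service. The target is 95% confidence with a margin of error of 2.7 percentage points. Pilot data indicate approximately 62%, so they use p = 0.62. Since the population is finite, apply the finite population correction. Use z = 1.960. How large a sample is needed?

Unadjusted: n₀ = 1.960² × 0.62 × 0.38 / 0.027² ≈ 1241.54, so n₀ = 1242.
Finite population correction with N = 2,383: n = n₀ / (1 + (n₀−1)/N) = 1242 / (1 + 1241/2383) = 1242 / 1.5208 ≈ 816.69.
Rounding up, n = 817.

817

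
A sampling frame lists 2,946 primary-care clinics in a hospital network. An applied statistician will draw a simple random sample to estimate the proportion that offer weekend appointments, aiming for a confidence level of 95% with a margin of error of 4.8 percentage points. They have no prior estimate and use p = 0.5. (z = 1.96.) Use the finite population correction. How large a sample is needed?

366

Unadjusted: n₀ = 1.96² × 0.50 × 0.50 / 0.048² ≈ 416.84, so n₀ = 417.
Finite population correction with N = 2,946: n = n₀ / (1 + (n₀−1)/N) = 417 / (1 + 416/2946) = 417 / 1.1412 ≈ 365.40.
Rounding up, n = 366.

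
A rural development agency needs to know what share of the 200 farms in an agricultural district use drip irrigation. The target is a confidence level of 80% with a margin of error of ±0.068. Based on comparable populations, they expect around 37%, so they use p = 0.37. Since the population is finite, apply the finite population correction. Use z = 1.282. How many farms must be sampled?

Unadjusted: n₀ = 1.282² × 0.37 × 0.63 / 0.068² ≈ 82.85, so n₀ = 83.
Finite population correction with N = 200: n = n₀ / (1 + (n₀−1)/N) = 83 / (1 + 82/200) = 83 / 1.4100 ≈ 58.87.
Rounding up, n = 59.

59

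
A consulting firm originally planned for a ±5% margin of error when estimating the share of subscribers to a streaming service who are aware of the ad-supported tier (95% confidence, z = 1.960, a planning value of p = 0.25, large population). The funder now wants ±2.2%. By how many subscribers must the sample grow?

1200

At ±5%: n = 1.960² × 0.1875 / 0.050² ≈ 288.12 → 289.
At ±2.2%: n = 1.960² × 0.1875 / 0.022² ≈ 1488.22 → 1489.
Additional respondents: 1489 − 289 = 1200.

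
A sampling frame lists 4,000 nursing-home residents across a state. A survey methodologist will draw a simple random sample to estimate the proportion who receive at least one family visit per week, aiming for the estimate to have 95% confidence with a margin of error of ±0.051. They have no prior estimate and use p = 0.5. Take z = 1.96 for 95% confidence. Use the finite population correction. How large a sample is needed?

339

Unadjusted: n₀ = 1.96² × 0.50 × 0.50 / 0.051² ≈ 369.24, so n₀ = 370.
Finite population correction with N = 4,000: n = n₀ / (1 + (n₀−1)/N) = 370 / (1 + 369/4000) = 370 / 1.0922 ≈ 338.75.
Rounding up, n = 339.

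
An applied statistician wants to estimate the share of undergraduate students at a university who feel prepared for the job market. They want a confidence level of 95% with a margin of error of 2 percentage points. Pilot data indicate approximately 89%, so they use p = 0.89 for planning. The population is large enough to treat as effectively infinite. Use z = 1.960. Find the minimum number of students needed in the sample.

941

With p = 0.89, p(1−p) = 0.0979.
n = z²·p(1−p)/E² = 1.960² × 0.0979 / 0.020² = 3.8416 × 0.0979 / 0.000400 ≈ 940.23.
Rounding up gives n = 941.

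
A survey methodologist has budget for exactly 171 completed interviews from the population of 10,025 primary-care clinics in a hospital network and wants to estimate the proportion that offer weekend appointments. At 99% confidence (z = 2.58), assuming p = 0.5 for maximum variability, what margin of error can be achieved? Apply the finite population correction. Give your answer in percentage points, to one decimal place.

9.8

Finite-population factor: (N−n)/(N−1) = (10025−171)/(10025−1) = 0.9830.
SE(p̂) = √[p(1−p)/n · (N−n)/(N−1)] = √[0.2500/171 × 0.9830] = 0.03791.
E = z × SE = 2.58 × 0.03791 = 0.09781 ≈ 9.8 percentage points.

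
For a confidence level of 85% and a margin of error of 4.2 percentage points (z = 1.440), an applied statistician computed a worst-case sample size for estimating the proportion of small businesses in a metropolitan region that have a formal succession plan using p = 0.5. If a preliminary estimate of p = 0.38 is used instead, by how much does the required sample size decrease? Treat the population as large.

17

Conservative (p = 0.5): n = 1.440² × 0.25 / 0.042² ≈ 293.88 → 294.
Using p = 0.38: p(1−p) = 0.2356, so n = 1.440² × 0.2356 / 0.042² ≈ 276.95 → 277.
Reduction: 294 − 277 = 17.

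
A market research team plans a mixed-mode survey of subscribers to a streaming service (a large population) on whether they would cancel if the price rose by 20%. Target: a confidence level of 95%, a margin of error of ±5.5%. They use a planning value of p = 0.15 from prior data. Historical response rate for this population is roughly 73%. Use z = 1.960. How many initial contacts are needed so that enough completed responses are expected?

222

Completed interviews needed: n₀ = 1.960² × 0.1275 / 0.055² ≈ 161.92 → 162.
At a 73% response rate, contacts needed = 162 / 0.73 ≈ 221.92 → 222.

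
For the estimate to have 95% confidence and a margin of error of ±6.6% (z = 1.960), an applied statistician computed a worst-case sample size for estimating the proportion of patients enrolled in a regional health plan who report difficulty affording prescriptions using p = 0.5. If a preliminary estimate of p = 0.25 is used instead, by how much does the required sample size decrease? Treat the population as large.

Conservative (p = 0.5): n = 1.960² × 0.25 / 0.066² ≈ 220.48 → 221.
Using p = 0.25: p(1−p) = 0.1875, so n = 1.960² × 0.1875 / 0.066² ≈ 165.36 → 166.
Reduction: 221 − 166 = 55.

55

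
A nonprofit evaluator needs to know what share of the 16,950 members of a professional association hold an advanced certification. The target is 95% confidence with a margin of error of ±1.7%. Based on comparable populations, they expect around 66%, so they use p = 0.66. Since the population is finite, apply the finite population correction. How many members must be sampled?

2537

For 95% confidence, z = 1.96.
Unadjusted: n₀ = 1.96² × 0.66 × 0.34 / 0.017² ≈ 2982.89, so n₀ = 2983.
Finite population correction with N = 16,950: n = n₀ / (1 + (n₀−1)/N) = 2983 / (1 + 2982/16950) = 2983 / 1.1759 ≈ 2536.72.
Rounding up, n = 2537.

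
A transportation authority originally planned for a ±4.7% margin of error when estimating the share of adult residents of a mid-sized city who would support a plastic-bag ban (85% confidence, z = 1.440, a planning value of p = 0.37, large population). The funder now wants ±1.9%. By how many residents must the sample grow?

At ±4.7%: n = 1.440² × 0.2331 / 0.047² ≈ 218.81 → 219.
At ±1.9%: n = 1.440² × 0.2331 / 0.019² ≈ 1338.94 → 1339.
Additional respondents: 1339 − 219 = 1120.

1120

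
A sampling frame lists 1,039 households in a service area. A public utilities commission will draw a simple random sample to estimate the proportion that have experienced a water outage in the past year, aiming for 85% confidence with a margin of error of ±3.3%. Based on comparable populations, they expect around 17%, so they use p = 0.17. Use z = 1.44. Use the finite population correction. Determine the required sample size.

Unadjusted: n₀ = 1.44² × 0.17 × 0.83 / 0.033² ≈ 268.67, so n₀ = 269.
Finite population correction with N = 1,039: n = n₀ / (1 + (n₀−1)/N) = 269 / (1 + 268/1039) = 269 / 1.2579 ≈ 213.84.
Rounding up, n = 214.

214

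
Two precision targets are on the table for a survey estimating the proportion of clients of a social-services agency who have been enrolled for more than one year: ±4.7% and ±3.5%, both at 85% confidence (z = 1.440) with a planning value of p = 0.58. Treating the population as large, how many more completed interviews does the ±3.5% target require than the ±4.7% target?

At ±4.7%: n = 1.440² × 0.2436 / 0.047² ≈ 228.67 → 229.
At ±3.5%: n = 1.440² × 0.2436 / 0.035² ≈ 412.35 → 413.
Additional respondents: 413 − 229 = 184.

184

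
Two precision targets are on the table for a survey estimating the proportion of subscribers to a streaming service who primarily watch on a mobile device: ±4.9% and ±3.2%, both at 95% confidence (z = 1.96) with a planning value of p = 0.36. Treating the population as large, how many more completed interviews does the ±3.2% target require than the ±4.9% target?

At ±4.9%: n = 1.96² × 0.2304 / 0.049² ≈ 368.64 → 369.
At ±3.2%: n = 1.96² × 0.2304 / 0.032² ≈ 864.36 → 865.
Additional respondents: 865 − 369 = 496.

496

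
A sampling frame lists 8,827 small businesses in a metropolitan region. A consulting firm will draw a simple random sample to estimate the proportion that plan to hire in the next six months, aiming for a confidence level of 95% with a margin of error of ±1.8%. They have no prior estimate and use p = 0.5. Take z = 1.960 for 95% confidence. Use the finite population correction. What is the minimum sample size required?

Unadjusted: n₀ = 1.960² × 0.50 × 0.50 / 0.018² ≈ 2964.20, so n₀ = 2965.
Finite population correction with N = 8,827: n = n₀ / (1 + (n₀−1)/N) = 2965 / (1 + 2964/8827) = 2965 / 1.3358 ≈ 2219.66.
Rounding up, n = 2220.

2220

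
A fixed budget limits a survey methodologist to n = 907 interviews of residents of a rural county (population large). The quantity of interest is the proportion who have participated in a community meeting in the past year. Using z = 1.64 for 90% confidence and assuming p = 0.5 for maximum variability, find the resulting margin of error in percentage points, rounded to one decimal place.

SE(p̂) = √[p(1−p)/n] = √[0.2500/907] = 0.01660.
E = z × SE = 1.64 × 0.01660 = 0.02723, or 2.7 percentage points.

2.7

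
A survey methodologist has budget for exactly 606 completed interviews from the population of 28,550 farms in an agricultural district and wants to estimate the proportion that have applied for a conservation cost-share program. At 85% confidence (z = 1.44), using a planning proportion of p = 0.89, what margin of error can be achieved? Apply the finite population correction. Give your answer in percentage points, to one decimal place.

1.8

Finite-population factor: (N−n)/(N−1) = (28550−606)/(28550−1) = 0.9788.
SE(p̂) = √[p(1−p)/n · (N−n)/(N−1)] = √[0.0979/606 × 0.9788] = 0.01257.
E = z × SE = 1.44 × 0.01257 = 0.01811 ≈ 1.8 percentage points.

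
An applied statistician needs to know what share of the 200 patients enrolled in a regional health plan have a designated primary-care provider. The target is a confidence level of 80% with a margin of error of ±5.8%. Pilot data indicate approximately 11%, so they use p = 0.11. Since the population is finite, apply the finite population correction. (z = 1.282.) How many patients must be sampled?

Unadjusted: n₀ = 1.282² × 0.11 × 0.89 / 0.058² ≈ 47.83, so n₀ = 48.
Finite population correction with N = 200: n = n₀ / (1 + (n₀−1)/N) = 48 / (1 + 47/200) = 48 / 1.2350 ≈ 38.87.
Rounding up, n = 39.

39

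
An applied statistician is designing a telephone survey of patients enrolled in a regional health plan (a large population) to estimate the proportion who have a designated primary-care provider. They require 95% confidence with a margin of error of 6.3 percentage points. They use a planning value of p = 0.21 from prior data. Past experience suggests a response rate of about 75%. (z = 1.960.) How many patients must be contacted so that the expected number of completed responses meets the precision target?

215

Completed interviews needed: n₀ = 1.960² × 0.1659 / 0.063² ≈ 160.57 → 161.
At a 75% response rate, contacts needed = 161 / 0.75 ≈ 214.67 → 215.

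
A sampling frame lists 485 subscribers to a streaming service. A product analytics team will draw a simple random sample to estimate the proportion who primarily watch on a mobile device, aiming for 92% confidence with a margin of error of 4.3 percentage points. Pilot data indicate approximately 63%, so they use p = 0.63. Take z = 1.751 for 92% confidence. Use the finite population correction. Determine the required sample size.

216

Unadjusted: n₀ = 1.751² × 0.63 × 0.37 / 0.043² ≈ 386.53, so n₀ = 387.
Finite population correction with N = 485: n = n₀ / (1 + (n₀−1)/N) = 387 / (1 + 386/485) = 387 / 1.7959 ≈ 215.49.
Rounding up, n = 216.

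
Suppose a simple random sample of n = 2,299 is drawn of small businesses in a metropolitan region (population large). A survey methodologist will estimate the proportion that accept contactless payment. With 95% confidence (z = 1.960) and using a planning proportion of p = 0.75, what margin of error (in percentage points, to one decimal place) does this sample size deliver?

1.8

SE(p̂) = √[p(1−p)/n] = √[0.1875/2299] = 0.00903.
E = z × SE = 1.960 × 0.00903 = 0.01770, or 1.8 percentage points.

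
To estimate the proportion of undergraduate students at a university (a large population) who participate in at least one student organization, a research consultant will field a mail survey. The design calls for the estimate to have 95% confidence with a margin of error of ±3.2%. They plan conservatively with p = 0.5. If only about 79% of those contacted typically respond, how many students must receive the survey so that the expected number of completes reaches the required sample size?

For 95% confidence, z = 1.960.
Completed interviews needed: n₀ = 1.960² × 0.2500 / 0.032² ≈ 937.89 → 938.
At a 79% response rate, contacts needed = 938 / 0.79 ≈ 1187.34 → 1188.

1188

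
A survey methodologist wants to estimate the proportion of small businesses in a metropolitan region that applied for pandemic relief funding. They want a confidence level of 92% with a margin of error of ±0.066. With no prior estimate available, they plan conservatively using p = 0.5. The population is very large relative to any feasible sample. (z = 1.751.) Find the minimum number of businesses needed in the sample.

With p = 0.5, p(1−p) = 0.25.
n = z²·p(1−p)/E² = 1.751² × 0.2500 / 0.066² = 3.0660 × 0.2500 / 0.004356 ≈ 175.96.
Rounding up gives n = 176.

176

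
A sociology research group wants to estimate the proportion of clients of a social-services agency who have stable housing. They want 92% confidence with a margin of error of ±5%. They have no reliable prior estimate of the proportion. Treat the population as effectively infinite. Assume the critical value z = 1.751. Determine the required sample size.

307

With no prior estimate, use p = 0.5, giving p(1−p) = 0.25.
n = z²·p(1−p)/E² = 1.751² × 0.2500 / 0.050² = 3.0660 × 0.2500 / 0.002500 ≈ 306.60.
Rounding up gives n = 307.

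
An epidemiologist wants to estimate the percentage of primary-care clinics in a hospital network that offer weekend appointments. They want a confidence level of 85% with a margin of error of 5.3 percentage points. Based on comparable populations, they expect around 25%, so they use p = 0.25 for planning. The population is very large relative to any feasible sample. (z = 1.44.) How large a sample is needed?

With p = 0.25, p(1−p) = 0.1875.
n = z²·p(1−p)/E² = 1.44² × 0.1875 / 0.053² = 2.0736 × 0.1875 / 0.002809 ≈ 138.41.
Rounding up gives n = 139.

139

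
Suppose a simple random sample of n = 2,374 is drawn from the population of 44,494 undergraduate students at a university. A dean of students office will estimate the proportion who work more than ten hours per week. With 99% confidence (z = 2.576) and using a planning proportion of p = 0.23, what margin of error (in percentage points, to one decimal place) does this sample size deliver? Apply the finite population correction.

2.2

Finite-population factor: (N−n)/(N−1) = (44494−2374)/(44494−1) = 0.9467.
SE(p̂) = √[p(1−p)/n · (N−n)/(N−1)] = √[0.1771/2374 × 0.9467] = 0.00840.
E = z × SE = 2.576 × 0.00840 = 0.02165 ≈ 2.2 percentage points.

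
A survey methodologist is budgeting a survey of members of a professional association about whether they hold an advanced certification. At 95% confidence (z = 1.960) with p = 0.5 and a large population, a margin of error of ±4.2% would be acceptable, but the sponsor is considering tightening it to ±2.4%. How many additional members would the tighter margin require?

1123

At ±4.2%: n = 1.960² × 0.2500 / 0.042² ≈ 544.44 → 545.
At ±2.4%: n = 1.960² × 0.2500 / 0.024² ≈ 1667.36 → 1668.
Additional respondents: 1668 − 545 = 1123.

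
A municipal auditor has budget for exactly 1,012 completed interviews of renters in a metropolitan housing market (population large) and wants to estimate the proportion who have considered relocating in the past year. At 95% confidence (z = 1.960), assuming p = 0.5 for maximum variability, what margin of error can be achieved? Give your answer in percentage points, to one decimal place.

SE(p̂) = √[p(1−p)/n] = √[0.2500/1012] = 0.01572.
E = z × SE = 1.960 × 0.01572 = 0.03081, or 3.1 percentage points.

3.1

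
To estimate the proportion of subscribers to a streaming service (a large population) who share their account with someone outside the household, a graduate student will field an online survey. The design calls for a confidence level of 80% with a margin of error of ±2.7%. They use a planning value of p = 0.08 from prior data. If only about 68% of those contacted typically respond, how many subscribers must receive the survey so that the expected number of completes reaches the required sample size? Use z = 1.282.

Completed interviews needed: n₀ = 1.282² × 0.0736 / 0.027² ≈ 165.93 → 166.
At a 68% response rate, contacts needed = 166 / 0.68 ≈ 244.12 → 245.

245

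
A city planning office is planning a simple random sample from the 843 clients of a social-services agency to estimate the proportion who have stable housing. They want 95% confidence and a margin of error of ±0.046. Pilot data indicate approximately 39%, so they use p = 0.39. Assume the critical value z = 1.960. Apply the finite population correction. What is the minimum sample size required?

286

Unadjusted: n₀ = 1.960² × 0.39 × 0.61 / 0.046² ≈ 431.91, so n₀ = 432.
Finite population correction with N = 843: n = n₀ / (1 + (n₀−1)/N) = 432 / (1 + 431/843) = 432 / 1.5113 ≈ 285.85.
Rounding up, n = 286.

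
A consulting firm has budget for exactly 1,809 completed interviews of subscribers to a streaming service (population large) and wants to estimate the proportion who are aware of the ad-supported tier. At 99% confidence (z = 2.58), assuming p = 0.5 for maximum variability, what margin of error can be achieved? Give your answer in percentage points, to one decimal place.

3.0

SE(p̂) = √[p(1−p)/n] = √[0.2500/1809] = 0.01176.
E = z × SE = 2.58 × 0.01176 = 0.03033, or 3.0 percentage points.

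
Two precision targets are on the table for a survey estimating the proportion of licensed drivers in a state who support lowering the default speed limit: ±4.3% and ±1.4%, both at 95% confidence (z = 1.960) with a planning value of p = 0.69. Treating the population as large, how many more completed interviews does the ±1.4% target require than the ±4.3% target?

At ±4.3%: n = 1.960² × 0.2139 / 0.043² ≈ 444.41 → 445.
At ±1.4%: n = 1.960² × 0.2139 / 0.014² ≈ 4192.44 → 4193.
Additional respondents: 4193 − 445 = 3748.

3748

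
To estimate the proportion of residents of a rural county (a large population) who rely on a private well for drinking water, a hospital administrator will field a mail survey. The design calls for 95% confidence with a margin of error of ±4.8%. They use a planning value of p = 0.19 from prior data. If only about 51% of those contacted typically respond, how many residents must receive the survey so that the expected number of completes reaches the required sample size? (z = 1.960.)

Completed interviews needed: n₀ = 1.960² × 0.1539 / 0.048² ≈ 256.61 → 257.
At a 51% response rate, contacts needed = 257 / 0.51 ≈ 503.92 → 504.

504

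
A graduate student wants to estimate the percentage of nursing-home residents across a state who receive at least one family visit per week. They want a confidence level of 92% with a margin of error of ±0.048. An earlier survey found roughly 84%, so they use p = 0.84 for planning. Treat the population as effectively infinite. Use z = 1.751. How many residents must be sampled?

With p = 0.84, p(1−p) = 0.1344.
n = z²·p(1−p)/E² = 1.751² × 0.1344 / 0.048² = 3.0660 × 0.1344 / 0.002304 ≈ 178.85.
Rounding up gives n = 179.

179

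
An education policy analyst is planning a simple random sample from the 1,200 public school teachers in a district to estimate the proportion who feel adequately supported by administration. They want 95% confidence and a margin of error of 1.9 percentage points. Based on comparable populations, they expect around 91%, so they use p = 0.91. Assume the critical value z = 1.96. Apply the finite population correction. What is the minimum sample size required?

506

Unadjusted: n₀ = 1.96² × 0.91 × 0.09 / 0.019² ≈ 871.54, so n₀ = 872.
Finite population correction with N = 1,200: n = n₀ / (1 + (n₀−1)/N) = 872 / (1 + 871/1200) = 872 / 1.7258 ≈ 505.26.
Rounding up, n = 506.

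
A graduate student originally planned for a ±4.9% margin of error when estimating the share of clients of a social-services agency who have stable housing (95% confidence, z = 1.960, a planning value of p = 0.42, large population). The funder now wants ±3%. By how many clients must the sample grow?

At ±4.9%: n = 1.960² × 0.2436 / 0.049² ≈ 389.76 → 390.
At ±3%: n = 1.960² × 0.2436 / 0.030² ≈ 1039.79 → 1040.
Additional respondents: 1040 − 390 = 650.

650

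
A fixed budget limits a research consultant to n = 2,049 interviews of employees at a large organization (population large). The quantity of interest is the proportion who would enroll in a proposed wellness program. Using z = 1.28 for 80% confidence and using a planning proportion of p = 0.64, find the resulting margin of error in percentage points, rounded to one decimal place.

1.4

SE(p̂) = √[p(1−p)/n] = √[0.2304/2049] = 0.01060.
E = z × SE = 1.28 × 0.01060 = 0.01357, or 1.4 percentage points.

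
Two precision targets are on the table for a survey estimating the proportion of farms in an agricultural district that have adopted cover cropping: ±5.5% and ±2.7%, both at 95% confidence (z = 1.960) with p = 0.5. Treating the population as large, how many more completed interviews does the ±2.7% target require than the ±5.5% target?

1000

At ±5.5%: n = 1.960² × 0.2500 / 0.055² ≈ 317.49 → 318.
At ±2.7%: n = 1.960² × 0.2500 / 0.027² ≈ 1317.42 → 1318.
Additional respondents: 1318 − 318 = 1000.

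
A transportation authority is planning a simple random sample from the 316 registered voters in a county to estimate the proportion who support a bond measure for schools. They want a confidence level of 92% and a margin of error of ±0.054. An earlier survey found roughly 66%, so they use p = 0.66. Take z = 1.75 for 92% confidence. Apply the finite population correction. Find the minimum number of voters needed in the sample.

Unadjusted: n₀ = 1.75² × 0.66 × 0.34 / 0.054² ≈ 235.67, so n₀ = 236.
Finite population correction with N = 316: n = n₀ / (1 + (n₀−1)/N) = 236 / (1 + 235/316) = 236 / 1.7437 ≈ 135.35.
Rounding up, n = 136.

136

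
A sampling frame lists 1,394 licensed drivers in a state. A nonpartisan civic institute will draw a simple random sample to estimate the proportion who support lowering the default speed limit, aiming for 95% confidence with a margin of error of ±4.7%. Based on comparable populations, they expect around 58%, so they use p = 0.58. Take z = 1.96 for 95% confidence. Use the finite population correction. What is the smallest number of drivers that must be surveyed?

Unadjusted: n₀ = 1.96² × 0.58 × 0.42 / 0.047² ≈ 423.64, so n₀ = 424.
Finite population correction with N = 1,394: n = n₀ / (1 + (n₀−1)/N) = 424 / (1 + 423/1394) = 424 / 1.3034 ≈ 325.29.
Rounding up, n = 326.

326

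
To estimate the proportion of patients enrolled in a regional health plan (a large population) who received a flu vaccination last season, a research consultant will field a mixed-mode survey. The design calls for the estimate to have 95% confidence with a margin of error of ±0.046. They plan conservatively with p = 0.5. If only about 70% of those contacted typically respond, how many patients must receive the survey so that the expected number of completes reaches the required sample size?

For 95% confidence, z = 1.960.
Completed interviews needed: n₀ = 1.960² × 0.2500 / 0.046² ≈ 453.88 → 454.
At a 70% response rate, contacts needed = 454 / 0.70 ≈ 648.57 → 649.

649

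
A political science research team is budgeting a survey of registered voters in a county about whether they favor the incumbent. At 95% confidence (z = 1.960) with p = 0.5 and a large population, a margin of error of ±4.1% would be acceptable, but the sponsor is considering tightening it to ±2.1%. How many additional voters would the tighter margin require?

At ±4.1%: n = 1.960² × 0.2500 / 0.041² ≈ 571.33 → 572.
At ±2.1%: n = 1.960² × 0.2500 / 0.021² ≈ 2177.78 → 2178.
Additional respondents: 2178 − 572 = 1606.

1606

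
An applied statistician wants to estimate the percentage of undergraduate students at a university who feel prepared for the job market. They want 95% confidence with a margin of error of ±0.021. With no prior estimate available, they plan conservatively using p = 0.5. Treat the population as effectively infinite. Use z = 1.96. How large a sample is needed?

2178

With p = 0.5, p(1−p) = 0.25.
n = z²·p(1−p)/E² = 1.96² × 0.2500 / 0.021² = 3.8416 × 0.2500 / 0.000441 ≈ 2177.78.
Rounding up gives n = 2178.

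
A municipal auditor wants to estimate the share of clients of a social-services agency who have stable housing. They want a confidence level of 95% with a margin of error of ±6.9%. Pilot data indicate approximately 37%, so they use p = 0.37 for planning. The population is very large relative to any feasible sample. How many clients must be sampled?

189

For 95% confidence, z = 1.960.
With p = 0.37, p(1−p) = 0.2331.
n = z²·p(1−p)/E² = 1.960² × 0.2331 / 0.069² = 3.8416 × 0.2331 / 0.004761 ≈ 188.09.
Rounding up gives n = 189.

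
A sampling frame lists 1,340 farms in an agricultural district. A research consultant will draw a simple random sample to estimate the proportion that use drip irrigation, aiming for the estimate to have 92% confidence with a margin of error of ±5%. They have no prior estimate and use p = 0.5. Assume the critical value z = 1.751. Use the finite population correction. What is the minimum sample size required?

250

Unadjusted: n₀ = 1.751² × 0.50 × 0.50 / 0.050² ≈ 306.60, so n₀ = 307.
Finite population correction with N = 1,340: n = n₀ / (1 + (n₀−1)/N) = 307 / (1 + 306/1340) = 307 / 1.2284 ≈ 249.93.
Rounding up, n = 250.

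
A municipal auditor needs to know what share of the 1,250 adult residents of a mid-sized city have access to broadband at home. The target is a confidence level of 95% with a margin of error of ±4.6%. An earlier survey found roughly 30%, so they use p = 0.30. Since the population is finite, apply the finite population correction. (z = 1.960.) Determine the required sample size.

293

Unadjusted: n₀ = 1.960² × 0.30 × 0.70 / 0.046² ≈ 381.26, so n₀ = 382.
Finite population correction with N = 1,250: n = n₀ / (1 + (n₀−1)/N) = 382 / (1 + 381/1250) = 382 / 1.3048 ≈ 292.77.
Rounding up, n = 293.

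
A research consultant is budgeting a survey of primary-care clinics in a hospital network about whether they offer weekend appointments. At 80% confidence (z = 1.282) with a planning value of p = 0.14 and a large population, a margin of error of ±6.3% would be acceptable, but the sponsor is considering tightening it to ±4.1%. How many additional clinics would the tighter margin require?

68

At ±6.3%: n = 1.282² × 0.1204 / 0.063² ≈ 49.86 → 50.
At ±4.1%: n = 1.282² × 0.1204 / 0.041² ≈ 117.72 → 118.
Additional respondents: 118 − 50 = 68.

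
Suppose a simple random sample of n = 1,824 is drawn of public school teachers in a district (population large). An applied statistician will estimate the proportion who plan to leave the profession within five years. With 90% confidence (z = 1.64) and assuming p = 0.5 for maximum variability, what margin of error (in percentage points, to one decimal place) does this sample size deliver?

SE(p̂) = √[p(1−p)/n] = √[0.2500/1824] = 0.01171.
E = z × SE = 1.64 × 0.01171 = 0.01920, or 1.9 percentage points.

1.9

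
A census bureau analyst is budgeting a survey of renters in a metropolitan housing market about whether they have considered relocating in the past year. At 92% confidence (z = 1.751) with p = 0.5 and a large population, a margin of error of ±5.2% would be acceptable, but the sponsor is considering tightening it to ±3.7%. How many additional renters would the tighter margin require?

276

At ±5.2%: n = 1.751² × 0.2500 / 0.052² ≈ 283.47 → 284.
At ±3.7%: n = 1.751² × 0.2500 / 0.037² ≈ 559.90 → 560.
Additional respondents: 560 − 284 = 276.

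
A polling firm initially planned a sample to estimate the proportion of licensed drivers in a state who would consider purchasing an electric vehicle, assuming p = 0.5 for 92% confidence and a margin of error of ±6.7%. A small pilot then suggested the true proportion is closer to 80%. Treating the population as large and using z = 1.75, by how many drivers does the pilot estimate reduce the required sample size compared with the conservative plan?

61

Conservative (p = 0.5): n = 1.75² × 0.25 / 0.067² ≈ 170.56 → 171.
Using p = 0.80: p(1−p) = 0.1600, so n = 1.75² × 0.1600 / 0.067² ≈ 109.16 → 110.
Reduction: 171 − 110 = 61.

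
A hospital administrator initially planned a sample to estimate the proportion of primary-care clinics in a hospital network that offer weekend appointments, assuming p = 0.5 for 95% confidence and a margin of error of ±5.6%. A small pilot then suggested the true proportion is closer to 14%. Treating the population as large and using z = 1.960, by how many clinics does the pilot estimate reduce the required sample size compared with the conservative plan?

159

Conservative (p = 0.5): n = 1.960² × 0.25 / 0.056² ≈ 306.25 → 307.
Using p = 0.14: p(1−p) = 0.1204, so n = 1.960² × 0.1204 / 0.056² ≈ 147.49 → 148.
Reduction: 307 − 148 = 159.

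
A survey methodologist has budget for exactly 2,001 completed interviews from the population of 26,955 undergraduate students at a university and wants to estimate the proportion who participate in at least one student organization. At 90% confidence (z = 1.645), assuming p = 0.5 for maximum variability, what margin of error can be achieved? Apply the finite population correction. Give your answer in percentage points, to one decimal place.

1.8

Finite-population factor: (N−n)/(N−1) = (26955−2001)/(26955−1) = 0.9258.
SE(p̂) = √[p(1−p)/n · (N−n)/(N−1)] = √[0.2500/2001 × 0.9258] = 0.01075.
E = z × SE = 1.645 × 0.01075 = 0.01769 ≈ 1.8 percentage points.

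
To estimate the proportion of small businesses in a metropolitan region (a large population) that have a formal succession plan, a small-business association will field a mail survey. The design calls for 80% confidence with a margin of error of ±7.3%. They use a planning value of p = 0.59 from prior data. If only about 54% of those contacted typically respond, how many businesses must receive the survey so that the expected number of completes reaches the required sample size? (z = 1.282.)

Completed interviews needed: n₀ = 1.282² × 0.2419 / 0.073² ≈ 74.60 → 75.
At a 54% response rate, contacts needed = 75 / 0.54 ≈ 138.89 → 139.

139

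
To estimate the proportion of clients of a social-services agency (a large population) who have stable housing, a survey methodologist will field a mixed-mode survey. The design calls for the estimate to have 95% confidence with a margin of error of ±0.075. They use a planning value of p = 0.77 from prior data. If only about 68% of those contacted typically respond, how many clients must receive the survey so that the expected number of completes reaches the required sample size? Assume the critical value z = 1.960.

Completed interviews needed: n₀ = 1.960² × 0.1771 / 0.075² ≈ 120.95 → 121.
At a 68% response rate, contacts needed = 121 / 0.68 ≈ 177.94 → 178.

178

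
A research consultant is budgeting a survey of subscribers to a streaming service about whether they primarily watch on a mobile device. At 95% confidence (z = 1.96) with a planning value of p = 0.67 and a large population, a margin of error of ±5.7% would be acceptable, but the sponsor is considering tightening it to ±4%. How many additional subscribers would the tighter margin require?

At ±5.7%: n = 1.96² × 0.2211 / 0.057² ≈ 261.43 → 262.
At ±4%: n = 1.96² × 0.2211 / 0.040² ≈ 530.86 → 531.
Additional respondents: 531 − 262 = 269.

269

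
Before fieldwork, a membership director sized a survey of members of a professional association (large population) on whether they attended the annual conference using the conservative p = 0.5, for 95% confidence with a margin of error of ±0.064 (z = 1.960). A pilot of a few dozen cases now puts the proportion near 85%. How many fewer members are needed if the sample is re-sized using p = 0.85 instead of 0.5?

115

Conservative (p = 0.5): n = 1.960² × 0.25 / 0.064² ≈ 234.47 → 235.
Using p = 0.85: p(1−p) = 0.1275, so n = 1.960² × 0.1275 / 0.064² ≈ 119.58 → 120.
Reduction: 235 − 120 = 115.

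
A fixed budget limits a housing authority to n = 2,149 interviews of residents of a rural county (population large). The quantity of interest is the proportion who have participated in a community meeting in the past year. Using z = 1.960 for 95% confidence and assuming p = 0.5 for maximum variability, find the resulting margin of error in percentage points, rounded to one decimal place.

2.1

SE(p̂) = √[p(1−p)/n] = √[0.2500/2149] = 0.01079.
E = z × SE = 1.960 × 0.01079 = 0.02114, or 2.1 percentage points.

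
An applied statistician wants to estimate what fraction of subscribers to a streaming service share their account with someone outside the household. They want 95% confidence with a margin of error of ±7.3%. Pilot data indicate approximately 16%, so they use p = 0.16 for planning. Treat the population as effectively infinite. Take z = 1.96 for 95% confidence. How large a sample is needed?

97

With p = 0.16, p(1−p) = 0.1344.
n = z²·p(1−p)/E² = 1.96² × 0.1344 / 0.073² = 3.8416 × 0.1344 / 0.005329 ≈ 96.89.
Rounding up gives n = 97.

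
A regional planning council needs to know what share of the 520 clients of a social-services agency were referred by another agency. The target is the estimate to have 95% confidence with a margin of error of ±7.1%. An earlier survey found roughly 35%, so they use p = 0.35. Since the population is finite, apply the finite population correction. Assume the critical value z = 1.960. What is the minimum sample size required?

131

Unadjusted: n₀ = 1.960² × 0.35 × 0.65 / 0.071² ≈ 173.37, so n₀ = 174.
Finite population correction with N = 520: n = n₀ / (1 + (n₀−1)/N) = 174 / (1 + 173/520) = 174 / 1.3327 ≈ 130.56.
Rounding up, n = 131.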